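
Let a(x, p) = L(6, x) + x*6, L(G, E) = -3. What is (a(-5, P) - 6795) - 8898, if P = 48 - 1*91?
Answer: -15726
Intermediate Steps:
P = -43 (P = 48 - 91 = -43)
a(x, p) = -3 + 6*x (a(x, p) = -3 + x*6 = -3 + 6*x)
(a(-5, P) - 6795) - 8898 = ((-3 + 6*(-5)) - 6795) - 8898 = ((-3 - 30) - 6795) - 8898 = (-33 - 6795) - 8898 = -6828 - 8898 = -15726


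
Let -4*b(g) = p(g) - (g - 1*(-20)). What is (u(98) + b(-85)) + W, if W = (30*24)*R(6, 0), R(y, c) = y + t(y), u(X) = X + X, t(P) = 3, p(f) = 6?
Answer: 26633/4 ≈ 6658.3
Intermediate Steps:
u(X) = 2*X
R(y, c) = 3 + y (R(y, c) = y + 3 = 3 + y)
W = 6480 (W = (30*24)*(3 + 6) = 720*9 = 6480)
b(g) = 7/2 + g/4 (b(g) = -(6 - (g - 1*(-20)))/4 = -(6 - (g + 20))/4 = -(6 - (20 + g))/4 = -(6 + (-20 - g))/4 = -(-14 - g)/4 = 7/2 + g/4)
(u(98) + b(-85)) + W = (2*98 + (7/2 + (1/4)*(-85))) + 6480 = (196 + (7/2 - 85/4)) + 6480 = (196 - 71/4) + 6480 = 713/4 + 6480 = 26633/4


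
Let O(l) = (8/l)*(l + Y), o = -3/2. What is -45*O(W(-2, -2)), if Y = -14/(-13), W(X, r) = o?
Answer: -1320/13 ≈ -101.54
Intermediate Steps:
o = -3/2 (o = -3*½ = -3/2 ≈ -1.5000)
W(X, r) = -3/2
Y = 14/13 (Y = -14*(-1/13) = 14/13 ≈ 1.0769)
O(l) = 8*(14/13 + l)/l (O(l) = (8/l)*(l + 14/13) = (8/l)*(14/13 + l) = 8*(14/13 + l)/l)
-45*O(W(-2, -2)) = -45*(8 + 112/(13*(-3/2))) = -45*(8 + (112/13)*(-⅔)) = -45*(8 - 224/39) = -45*88/39 = -1320/13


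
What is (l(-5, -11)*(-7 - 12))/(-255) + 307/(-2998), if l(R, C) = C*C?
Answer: 6814117/764490 ≈ 8.9133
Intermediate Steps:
l(R, C) = C²
(l(-5, -11)*(-7 - 12))/(-255) + 307/(-2998) = ((-11)²*(-7 - 12))/(-255) + 307/(-2998) = (121*(-19))*(-1/255) + 307*(-1/2998) = -2299*(-1/255) - 307/2998 = 2299/255 - 307/2998 = 6814117/764490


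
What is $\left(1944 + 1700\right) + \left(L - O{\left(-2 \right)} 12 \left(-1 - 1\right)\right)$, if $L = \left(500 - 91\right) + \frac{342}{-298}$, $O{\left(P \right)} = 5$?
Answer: $\frac{621606}{149} \approx 4171.9$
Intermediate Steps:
$L = \frac{60770}{149}$ ($L = 409 + 342 \left(- \frac{1}{298}\right) = 409 - \frac{171}{149} = \frac{60770}{149} \approx 407.85$)
$\left(1944 + 1700\right) + \left(L - O{\left(-2 \right)} 12 \left(-1 - 1\right)\right) = \left(1944 + 1700\right) + \left(\frac{60770}{149} - 5 \cdot 12 \left(-1 - 1\right)\right) = 3644 + \left(\frac{60770}{149} - 60 \left(-1 - 1\right)\right) = 3644 + \left(\frac{60770}{149} - 60 \left(-2\right)\right) = 3644 + \left(\frac{60770}{149} - -120\right) = 3644 + \left(\frac{60770}{149} + 120\right) = 3644 + \frac{78650}{149} = \frac{621606}{149}$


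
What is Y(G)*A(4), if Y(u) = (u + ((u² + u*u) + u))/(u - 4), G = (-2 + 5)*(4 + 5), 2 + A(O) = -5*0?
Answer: -3024/23 ≈ -131.48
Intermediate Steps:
A(O) = -2 (A(O) = -2 - 5*0 = -2 + 0 = -2)
G = 27 (G = 3*9 = 27)
Y(u) = (2*u + 2*u²)/(-4 + u) (Y(u) = (u + ((u² + u²) + u))/(-4 + u) = (u + (2*u² + u))/(-4 + u) = (u + (u + 2*u²))/(-4 + u) = (2*u + 2*u²)/(-4 + u))
Y(G)*A(4) = (2*27*(1 + 27)/(-4 + 27))*(-2) = (2*27*28/23)*(-2) = (2*27*(1/23)*28)*(-2) = (1512/23)*(-2) = -3024/23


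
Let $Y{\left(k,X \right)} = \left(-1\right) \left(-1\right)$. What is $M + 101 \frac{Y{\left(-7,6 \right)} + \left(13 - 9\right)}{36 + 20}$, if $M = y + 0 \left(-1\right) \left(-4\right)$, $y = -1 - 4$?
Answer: $\frac{225}{56} \approx 4.0179$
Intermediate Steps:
$y = -5$ ($y = -1 - 4 = -5$)
$Y{\left(k,X \right)} = 1$
$M = -5$ ($M = -5 + 0 \left(-1\right) \left(-4\right) = -5 + 0 \left(-4\right) = -5 + 0 = -5$)
$M + 101 \frac{Y{\left(-7,6 \right)} + \left(13 - 9\right)}{36 + 20} = -5 + 101 \frac{1 + \left(13 - 9\right)}{36 + 20} = -5 + 101 \frac{1 + \left(13 - 9\right)}{56} = -5 + 101 \left(1 + 4\right) \frac{1}{56} = -5 + 101 \cdot 5 \cdot \frac{1}{56} = -5 + 101 \cdot \frac{5}{56} = -5 + \frac{505}{56} = \frac{225}{56}$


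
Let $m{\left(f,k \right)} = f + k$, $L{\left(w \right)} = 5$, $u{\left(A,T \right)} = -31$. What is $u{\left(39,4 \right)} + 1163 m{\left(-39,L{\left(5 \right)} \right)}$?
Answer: $-39573$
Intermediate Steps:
$u{\left(39,4 \right)} + 1163 m{\left(-39,L{\left(5 \right)} \right)} = -31 + 1163 \left(-39 + 5\right) = -31 + 1163 \left(-34\right) = -31 - 39542 = -39573$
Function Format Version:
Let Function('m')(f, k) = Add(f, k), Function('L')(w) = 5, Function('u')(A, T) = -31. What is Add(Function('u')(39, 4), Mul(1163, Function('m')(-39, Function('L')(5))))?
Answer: -39573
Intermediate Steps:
Add(Function('u')(39, 4), Mul(1163, Function('m')(-39, Function('L')(5)))) = Add(-31, Mul(1163, Add(-39, 5))) = Add(-31, Mul(1163, -34)) = Add(-31, -39542) = -39573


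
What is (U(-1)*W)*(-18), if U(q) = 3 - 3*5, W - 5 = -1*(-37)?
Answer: 9072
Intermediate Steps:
W = 42 (W = 5 - 1*(-37) = 5 + 37 = 42)
U(q) = -12 (U(q) = 3 - 15 = -12)
(U(-1)*W)*(-18) = -12*42*(-18) = -504*(-18) = 9072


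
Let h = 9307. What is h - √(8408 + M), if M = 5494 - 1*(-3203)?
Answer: 9307 - √17105 ≈ 9176.2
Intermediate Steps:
M = 8697 (M = 5494 + 3203 = 8697)
h - √(8408 + M) = 9307 - √(8408 + 8697) = 9307 - √17105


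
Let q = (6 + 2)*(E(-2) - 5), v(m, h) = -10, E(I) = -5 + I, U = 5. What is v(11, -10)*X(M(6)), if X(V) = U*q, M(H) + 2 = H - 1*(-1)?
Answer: 4800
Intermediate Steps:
q = -96 (q = (6 + 2)*((-5 - 2) - 5) = 8*(-7 - 5) = 8*(-12) = -96)
M(H) = -1 + H (M(H) = -2 + (H - 1*(-1)) = -2 + (H + 1) = -2 + (1 + H) = -1 + H)
X(V) = -480 (X(V) = 5*(-96) = -480)
v(11, -10)*X(M(6)) = -10*(-480) = 4800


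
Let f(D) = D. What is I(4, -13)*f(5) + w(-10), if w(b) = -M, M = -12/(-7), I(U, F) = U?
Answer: 128/7 ≈ 18.286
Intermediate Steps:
M = 12/7 (M = -12*(-1/7) = 12/7 ≈ 1.7143)
w(b) = -12/7 (w(b) = -1*12/7 = -12/7)
I(4, -13)*f(5) + w(-10) = 4*5 - 12/7 = 20 - 12/7 = 128/7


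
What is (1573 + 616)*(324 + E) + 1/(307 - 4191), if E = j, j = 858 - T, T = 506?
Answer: 5747403375/3884 ≈ 1.4798e+6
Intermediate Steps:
j = 352 (j = 858 - 1*506 = 858 - 506 = 352)
E = 352
(1573 + 616)*(324 + E) + 1/(307 - 4191) = (1573 + 616)*(324 + 352) + 1/(307 - 4191) = 2189*676 + 1/(-3884) = 1479764 - 1/3884 = 5747403375/3884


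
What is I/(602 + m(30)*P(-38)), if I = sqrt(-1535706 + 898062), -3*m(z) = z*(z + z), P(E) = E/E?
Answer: I*sqrt(159411) ≈ 399.26*I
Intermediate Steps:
P(E) = 1
m(z) = -2*z**2/3 (m(z) = -z*(z + z)/3 = -z*2*z/3 = -2*z**2/3)
I = 2*I*sqrt(159411) (I = sqrt(-637644) = 2*I*sqrt(159411) ≈ 798.53*I)
I/(602 + m(30)*P(-38)) = (2*I*sqrt(159411))/(602 - 2/3*30**2*1) = (2*I*sqrt(159411))/(602 - 2/3*900*1) = (2*I*sqrt(159411))/(602 - 600*1) = (2*I*sqrt(159411))/(602 - 600) = (2*I*sqrt(159411))/2 = (2*I*sqrt(159411))*(1/2) = I*sqrt(159411)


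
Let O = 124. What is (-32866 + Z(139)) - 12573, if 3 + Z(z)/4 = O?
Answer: -44955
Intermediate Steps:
Z(z) = 484 (Z(z) = -12 + 4*124 = -12 + 496 = 484)
(-32866 + Z(139)) - 12573 = (-32866 + 484) - 12573 = -32382 - 12573 = -44955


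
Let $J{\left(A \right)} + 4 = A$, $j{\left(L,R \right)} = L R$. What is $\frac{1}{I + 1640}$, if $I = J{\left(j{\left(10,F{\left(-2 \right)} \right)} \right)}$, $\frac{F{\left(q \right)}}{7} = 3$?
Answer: $\frac{1}{1846} \approx 0.00054171$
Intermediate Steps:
$F{\left(q \right)} = 21$ ($F{\left(q \right)} = 7 \cdot 3 = 21$)
$J{\left(A \right)} = -4 + A$
$I = 206$ ($I = -4 + 10 \cdot 21 = -4 + 210 = 206$)
$\frac{1}{I + 1640} = \frac{1}{206 + 1640} = \frac{1}{1846}$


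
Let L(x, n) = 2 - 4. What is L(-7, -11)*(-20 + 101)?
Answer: -162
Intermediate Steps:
L(x, n) = -2
L(-7, -11)*(-20 + 101) = -2*(-20 + 101) = -2*81 = -162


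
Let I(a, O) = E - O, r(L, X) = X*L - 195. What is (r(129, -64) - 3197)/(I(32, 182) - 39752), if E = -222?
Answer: 2912/10039 ≈ 0.29007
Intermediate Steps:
r(L, X) = -195 + L*X (r(L, X) = L*X - 195 = -195 + L*X)
I(a, O) = -222 - O
(r(129, -64) - 3197)/(I(32, 182) - 39752) = ((-195 + 129*(-64)) - 3197)/((-222 - 1*182) - 39752) = ((-195 - 8256) - 3197)/((-222 - 182) - 39752) = (-8451 - 3197)/(-404 - 39752) = -11648/(-40156) = -11648*(-1/40156) = 2912/10039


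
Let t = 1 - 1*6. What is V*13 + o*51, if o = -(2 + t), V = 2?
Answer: 179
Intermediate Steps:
t = -5 (t = 1 - 6 = -5)
o = 3 (o = -(2 - 5) = -1*(-3) = 3)
V*13 + o*51 = 2*13 + 3*51 = 26 + 153 = 179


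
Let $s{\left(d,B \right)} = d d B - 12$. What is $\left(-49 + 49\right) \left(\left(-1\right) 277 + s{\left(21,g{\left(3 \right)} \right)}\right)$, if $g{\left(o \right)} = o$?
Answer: $0$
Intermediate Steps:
$s{\left(d,B \right)} = -12 + B d^{2}$ ($s{\left(d,B \right)} = d^{2} B - 12 = B d^{2} - 12 = -12 + B d^{2}$)
$\left(-49 + 49\right) \left(\left(-1\right) 277 + s{\left(21,g{\left(3 \right)} \right)}\right) = \left(-49 + 49\right) \left(\left(-1\right) 277 - \left(12 - 3 \cdot 21^{2}\right)\right) = 0 \left(-277 + \left(-12 + 3 \cdot 441\right)\right) = 0 \left(-277 + \left(-12 + 1323\right)\right) = 0 \left(-277 + 1311\right) = 0 \cdot 1034 = 0$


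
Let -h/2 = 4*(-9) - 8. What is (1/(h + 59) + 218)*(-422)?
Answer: -13523834/147 ≈ -91999.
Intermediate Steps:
h = 88 (h = -2*(4*(-9) - 8) = -2*(-36 - 8) = -2*(-44) = 88)
(1/(h + 59) + 218)*(-422) = (1/(88 + 59) + 218)*(-422) = (1/147 + 218)*(-422) = (32047/147)*(-422) = -13523834/147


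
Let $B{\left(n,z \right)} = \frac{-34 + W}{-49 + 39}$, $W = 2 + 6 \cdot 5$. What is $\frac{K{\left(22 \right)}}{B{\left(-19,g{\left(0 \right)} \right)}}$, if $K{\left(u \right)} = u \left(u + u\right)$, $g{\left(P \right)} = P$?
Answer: $4840$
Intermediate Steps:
$K{\left(u \right)} = 2 u^{2}$ ($K{\left(u \right)} = u 2 u = 2 u^{2}$)
$W = 32$ ($W = 2 + 30 = 32$)
$B{\left(n,z \right)} = \frac{1}{5}$ ($B{\left(n,z \right)} = \frac{-34 + 32}{-49 + 39} = - \frac{2}{-10} = \left(-2\right) \left(- \frac{1}{10}\right) = \frac{1}{5}$)
$\frac{K{\left(22 \right)}}{B{\left(-19,g{\left(0 \right)} \right)}} = 2 \cdot 22^{2} \frac{1}{\frac{1}{5}} = 2 \cdot 484 \cdot 5 = 968 \cdot 5 = 4840$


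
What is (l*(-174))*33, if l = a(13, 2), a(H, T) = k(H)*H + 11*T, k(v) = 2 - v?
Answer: 694782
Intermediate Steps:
a(H, T) = 11*T + H*(2 - H) (a(H, T) = (2 - H)*H + 11*T = H*(2 - H) + 11*T = 11*T + H*(2 - H))
l = -121 (l = 11*2 - 1*13*(-2 + 13) = 22 - 1*13*11 = 22 - 143 = -121)
(l*(-174))*33 = -121*(-174)*33 = 21054*33 = 694782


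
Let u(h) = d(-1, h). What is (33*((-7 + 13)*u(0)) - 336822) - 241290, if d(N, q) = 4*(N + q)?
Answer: -578904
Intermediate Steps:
d(N, q) = 4*N + 4*q
u(h) = -4 + 4*h (u(h) = 4*(-1) + 4*h = -4 + 4*h)
(33*((-7 + 13)*u(0)) - 336822) - 241290 = (33*((-7 + 13)*(-4 + 4*0)) - 336822) - 241290 = (33*(6*(-4 + 0)) - 336822) - 241290 = (33*(6*(-4)) - 336822) - 241290 = (33*(-24) - 336822) - 241290 = (-792 - 336822) - 241290 = -337614 - 241290 = -578904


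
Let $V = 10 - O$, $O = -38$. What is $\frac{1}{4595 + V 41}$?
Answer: $\frac{1}{6563} \approx 0.00015237$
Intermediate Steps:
$V = 48$ ($V = 10 - -38 = 10 + 38 = 48$)
$\frac{1}{4595 + V 41} = \frac{1}{4595 + 48 \cdot 41} = \frac{1}{4595 + 1968} = \frac{1}{6563}$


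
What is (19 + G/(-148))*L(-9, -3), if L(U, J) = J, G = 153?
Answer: -7977/148 ≈ -53.899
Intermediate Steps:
(19 + G/(-148))*L(-9, -3) = (19 + 153/(-148))*(-3) = (19 + 153*(-1/148))*(-3) = (19 - 153/148)*(-3) = (2659/148)*(-3) = -7977/148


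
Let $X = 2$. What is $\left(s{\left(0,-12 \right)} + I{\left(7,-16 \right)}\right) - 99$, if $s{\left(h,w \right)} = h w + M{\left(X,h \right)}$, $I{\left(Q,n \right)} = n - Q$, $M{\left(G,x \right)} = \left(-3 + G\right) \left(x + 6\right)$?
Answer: $-128$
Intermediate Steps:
$M{\left(G,x \right)} = \left(-3 + G\right) \left(6 + x\right)$
$s{\left(h,w \right)} = -6 - h + h w$ ($s{\left(h,w \right)} = h w + \left(-18 - 3 h + 6 \cdot 2 + 2 h\right) = h w + \left(-18 - 3 h + 12 + 2 h\right) = h w - \left(6 + h\right) = -6 - h + h w$)
$\left(s{\left(0,-12 \right)} + I{\left(7,-16 \right)}\right) - 99 = \left(\left(-6 - 0 + 0 \left(-12\right)\right) - 23\right) - 99 = \left(\left(-6 + 0 + 0\right) - 23\right) - 99 = \left(-6 - 23\right) - 99 = -29 - 99 = -128$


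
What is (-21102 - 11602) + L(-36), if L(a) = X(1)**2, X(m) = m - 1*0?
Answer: -32703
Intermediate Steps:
X(m) = m (X(m) = m + 0 = m)
L(a) = 1 (L(a) = 1**2 = 1)
(-21102 - 11602) + L(-36) = (-21102 - 11602) + 1 = -32704 + 1 = -32703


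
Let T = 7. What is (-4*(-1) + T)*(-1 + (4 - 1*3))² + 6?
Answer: 6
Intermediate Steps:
(-4*(-1) + T)*(-1 + (4 - 1*3))² + 6 = (-4*(-1) + 7)*(-1 + (4 - 1*3))² + 6 = (4 + 7)*(-1 + (4 - 3))² + 6 = 11*(-1 + 1)² + 6 = 11*0² + 6 = 11*0 + 6 = 0 + 6 = 6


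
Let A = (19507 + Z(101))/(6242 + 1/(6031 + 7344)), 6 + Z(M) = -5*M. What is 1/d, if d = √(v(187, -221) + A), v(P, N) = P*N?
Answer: -I*√32003281331408735203/1150000962359 ≈ -0.0049193*I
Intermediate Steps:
Z(M) = -6 - 5*M
v(P, N) = N*P
A = 84690500/27828917 (A = (19507 + (-6 - 5*101))/(6242 + 1/(6031 + 7344)) = (19507 + (-6 - 505))/(6242 + 1/13375) = (19507 - 511)/(6242 + 1/13375) = 18996/(83486751/13375) = 18996*(13375/83486751) = 84690500/27828917 ≈ 3.0433)
d = I*√32003281331408735203/27828917 (d = √(-221*187 + 84690500/27828917) = √(-41327 + 84690500/27828917) = √(-1150000962359/27828917) = I*√32003281331408735203/27828917 ≈ 203.28*I)
1/d = 1/(I*√32003281331408735203/27828917) = -I*√32003281331408735203/1150000962359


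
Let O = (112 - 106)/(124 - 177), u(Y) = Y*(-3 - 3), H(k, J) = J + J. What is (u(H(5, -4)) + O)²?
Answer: 6441444/2809 ≈ 2293.1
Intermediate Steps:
H(k, J) = 2*J
u(Y) = -6*Y (u(Y) = Y*(-6) = -6*Y)
O = -6/53 (O = 6/(-53) = 6*(-1/53) = -6/53 ≈ -0.11321)
(u(H(5, -4)) + O)² = (-12*(-4) - 6/53)² = (-6*(-8) - 6/53)² = (48 - 6/53)² = (2538/53)² = 6441444/2809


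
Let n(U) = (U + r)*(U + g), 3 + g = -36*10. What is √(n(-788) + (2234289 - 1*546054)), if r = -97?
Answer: √2706870 ≈ 1645.3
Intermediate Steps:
g = -363 (g = -3 - 36*10 = -3 - 360 = -363)
n(U) = (-363 + U)*(-97 + U) (n(U) = (U - 97)*(U - 363) = (-97 + U)*(-363 + U) = (-363 + U)*(-97 + U))
√(n(-788) + (2234289 - 1*546054)) = √((35211 + (-788)² - 460*(-788)) + (2234289 - 1*546054)) = √((35211 + 620944 + 362480) + (2234289 - 546054)) = √(1018635 + 1688235) = √2706870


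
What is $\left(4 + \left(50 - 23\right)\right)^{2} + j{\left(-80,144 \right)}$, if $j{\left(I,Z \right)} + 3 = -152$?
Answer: $806$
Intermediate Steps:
$j{\left(I,Z \right)} = -155$ ($j{\left(I,Z \right)} = -3 - 152 = -155$)
$\left(4 + \left(50 - 23\right)\right)^{2} + j{\left(-80,144 \right)} = \left(4 + \left(50 - 23\right)\right)^{2} - 155 = \left(4 + 27\right)^{2} - 155 = 31^{2} - 155 = 961 - 155 = 806$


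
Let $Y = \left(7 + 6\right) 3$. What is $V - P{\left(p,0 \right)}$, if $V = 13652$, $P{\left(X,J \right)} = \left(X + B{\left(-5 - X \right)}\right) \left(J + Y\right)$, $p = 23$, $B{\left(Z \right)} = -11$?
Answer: $13184$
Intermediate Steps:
$Y = 39$ ($Y = 13 \cdot 3 = 39$)
$P{\left(X,J \right)} = \left(-11 + X\right) \left(39 + J\right)$ ($P{\left(X,J \right)} = \left(X - 11\right) \left(J + 39\right) = \left(-11 + X\right) \left(39 + J\right)$)
$V - P{\left(p,0 \right)} = 13652 - \left(-429 - 0 + 39 \cdot 23 + 0 \cdot 23\right) = 13652 - \left(-429 + 0 + 897 + 0\right) = 13652 - 468 = 13184$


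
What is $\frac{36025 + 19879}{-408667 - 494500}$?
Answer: $- \frac{55904}{903167} \approx -0.061898$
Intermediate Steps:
$\frac{36025 + 19879}{-408667 - 494500} = \frac{55904}{-903167} = 55904 \left(- \frac{1}{903167}\right) = - \frac{55904}{903167}$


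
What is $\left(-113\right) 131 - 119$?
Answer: $-14922$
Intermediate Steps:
$\left(-113\right) 131 - 119 = -14803 - 119 = -14922$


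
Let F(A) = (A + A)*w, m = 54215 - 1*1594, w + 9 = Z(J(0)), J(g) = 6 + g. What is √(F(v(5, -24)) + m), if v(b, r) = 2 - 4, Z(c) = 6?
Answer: √52633 ≈ 229.42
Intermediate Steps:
v(b, r) = -2
w = -3 (w = -9 + 6 = -3)
m = 52621 (m = 54215 - 1594 = 52621)
F(A) = -6*A (F(A) = (A + A)*(-3) = (2*A)*(-3) = -6*A)
√(F(v(5, -24)) + m) = √(-6*(-2) + 52621) = √(12 + 52621) = √52633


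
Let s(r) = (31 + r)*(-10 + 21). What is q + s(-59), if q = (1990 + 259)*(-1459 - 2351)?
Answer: -8568998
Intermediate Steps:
s(r) = 341 + 11*r (s(r) = (31 + r)*11 = 341 + 11*r)
q = -8568690 (q = 2249*(-3810) = -8568690)
q + s(-59) = -8568690 + (341 + 11*(-59)) = -8568690 + (341 - 649) = -8568690 - 308 = -8568998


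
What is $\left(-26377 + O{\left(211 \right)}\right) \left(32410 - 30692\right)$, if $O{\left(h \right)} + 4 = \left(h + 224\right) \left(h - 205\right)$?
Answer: $-40838578$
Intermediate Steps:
$O{\left(h \right)} = -4 + \left(-205 + h\right) \left(224 + h\right)$ ($O{\left(h \right)} = -4 + \left(h + 224\right) \left(h - 205\right) = -4 + \left(224 + h\right) \left(-205 + h\right) = -4 + \left(-205 + h\right) \left(224 + h\right)$)
$\left(-26377 + O{\left(211 \right)}\right) \left(32410 - 30692\right) = \left(-26377 + \left(-45924 + 211^{2} + 19 \cdot 211\right)\right) \left(32410 - 30692\right) = \left(-26377 + \left(-45924 + 44521 + 4009\right)\right) 1718 = \left(-26377 + 2606\right) 1718 = \left(-23771\right) 1718 = -40838578$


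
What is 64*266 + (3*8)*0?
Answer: 17024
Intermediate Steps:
64*266 + (3*8)*0 = 17024 + 24*0 = 17024 + 0 = 17024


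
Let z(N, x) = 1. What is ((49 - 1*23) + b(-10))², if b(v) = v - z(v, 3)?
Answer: 225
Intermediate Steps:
b(v) = -1 + v (b(v) = v - 1*1 = v - 1 = -1 + v)
((49 - 1*23) + b(-10))² = ((49 - 1*23) + (-1 - 10))² = ((49 - 23) - 11)² = (26 - 11)² = 15² = 225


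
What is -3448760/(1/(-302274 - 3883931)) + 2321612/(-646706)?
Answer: 88081456986713898/6101 ≈ 1.4437e+13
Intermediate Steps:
-3448760/(1/(-302274 - 3883931)) + 2321612/(-646706) = -3448760/(1/(-4186205)) + 2321612*(-1/646706) = -3448760/(-1/4186205) - 21902/6101 = -3448760*(-4186205) - 21902/6101 = 14437216355800 - 21902/6101 = 88081456986713898/6101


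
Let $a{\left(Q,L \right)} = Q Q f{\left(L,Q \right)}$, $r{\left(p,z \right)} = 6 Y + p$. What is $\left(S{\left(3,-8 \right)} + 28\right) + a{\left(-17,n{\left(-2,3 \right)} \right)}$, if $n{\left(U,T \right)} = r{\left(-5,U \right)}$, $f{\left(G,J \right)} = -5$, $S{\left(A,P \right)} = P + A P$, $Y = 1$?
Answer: $-1449$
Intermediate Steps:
$r{\left(p,z \right)} = 6 + p$ ($r{\left(p,z \right)} = 6 \cdot 1 + p = 6 + p$)
$n{\left(U,T \right)} = 1$ ($n{\left(U,T \right)} = 6 - 5 = 1$)
$a{\left(Q,L \right)} = - 5 Q^{2}$ ($a{\left(Q,L \right)} = Q Q \left(-5\right) = Q^{2} \left(-5\right) = - 5 Q^{2}$)
$\left(S{\left(3,-8 \right)} + 28\right) + a{\left(-17,n{\left(-2,3 \right)} \right)} = \left(- 8 \left(1 + 3\right) + 28\right) - 5 \left(-17\right)^{2} = \left(\left(-8\right) 4 + 28\right) - 1445 = \left(-32 + 28\right) - 1445 = -4 - 1445 = -1449$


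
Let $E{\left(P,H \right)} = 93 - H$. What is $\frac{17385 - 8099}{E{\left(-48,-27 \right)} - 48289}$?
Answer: $- \frac{9286}{48169} \approx -0.19278$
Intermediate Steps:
$\frac{17385 - 8099}{E{\left(-48,-27 \right)} - 48289} = \frac{17385 - 8099}{\left(93 - -27\right) - 48289} = \frac{9286}{\left(93 + 27\right) - 48289} = \frac{9286}{120 - 48289} = \frac{9286}{-48169} = 9286 \left(- \frac{1}{48169}\right) = - \frac{9286}{48169}$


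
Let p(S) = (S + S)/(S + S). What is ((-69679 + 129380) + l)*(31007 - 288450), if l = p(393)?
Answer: -15369861986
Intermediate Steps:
p(S) = 1 (p(S) = (2*S)/((2*S)) = (2*S)*(1/(2*S)) = 1)
l = 1
((-69679 + 129380) + l)*(31007 - 288450) = ((-69679 + 129380) + 1)*(31007 - 288450) = (59701 + 1)*(-257443) = 59702*(-257443) = -15369861986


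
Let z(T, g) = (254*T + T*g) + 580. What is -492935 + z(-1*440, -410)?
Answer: -423715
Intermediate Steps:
z(T, g) = 580 + 254*T + T*g
-492935 + z(-1*440, -410) = -492935 + (580 + 254*(-1*440) - 1*440*(-410)) = -492935 + (580 + 254*(-440) - 440*(-410)) = -492935 + (580 - 111760 + 180400) = -492935 + 69220 = -423715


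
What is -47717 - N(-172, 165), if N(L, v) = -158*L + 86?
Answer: -74979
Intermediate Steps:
N(L, v) = 86 - 158*L
-47717 - N(-172, 165) = -47717 - (86 - 158*(-172)) = -47717 - (86 + 27176) = -47717 - 1*27262 = -47717 - 27262 = -74979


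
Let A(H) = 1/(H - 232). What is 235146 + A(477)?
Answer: 57610771/245 ≈ 2.3515e+5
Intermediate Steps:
A(H) = 1/(-232 + H)
235146 + A(477) = 235146 + 1/(-232 + 477) = 235146 + 1/245 = 57610771/245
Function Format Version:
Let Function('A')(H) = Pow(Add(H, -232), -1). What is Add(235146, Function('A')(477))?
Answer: Rational(57610771, 245) ≈ 2.3515e+5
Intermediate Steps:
Function('A')(H) = Pow(Add(-232, H), -1)
Add(235146, Function('A')(477)) = Add(235146, Pow(Add(-232, 477), -1)) = Add(235146, Pow(245, -1)) = Add(235146, Rational(1, 245)) = Rational(57610771, 245)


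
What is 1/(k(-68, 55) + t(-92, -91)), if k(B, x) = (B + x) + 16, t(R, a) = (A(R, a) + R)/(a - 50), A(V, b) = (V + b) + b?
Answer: 47/263 ≈ 0.17871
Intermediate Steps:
A(V, b) = V + 2*b
t(R, a) = (2*R + 2*a)/(-50 + a) (t(R, a) = ((R + 2*a) + R)/(a - 50) = (2*R + 2*a)/(-50 + a))
k(B, x) = 16 + B + x
1/(k(-68, 55) + t(-92, -91)) = 1/((16 - 68 + 55) + 2*(-92 - 91)/(-50 - 91)) = 1/(3 + 2*(-183)/(-141)) = 1/(3 + 2*(-1/141)*(-183)) = 1/(3 + 122/47) = 1/(263/47) = 47/263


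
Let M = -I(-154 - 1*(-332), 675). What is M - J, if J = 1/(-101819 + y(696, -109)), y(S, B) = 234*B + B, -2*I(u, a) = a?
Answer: 21504488/63717 ≈ 337.50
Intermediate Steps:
I(u, a) = -a/2
y(S, B) = 235*B
J = -1/127434 (J = 1/(-101819 + 235*(-109)) = 1/(-101819 - 25615) = 1/(-127434) = -1/127434 ≈ -7.8472e-6)
M = 675/2 (M = -(-1)*675/2 = -1*(-675/2) = 675/2 ≈ 337.50)
M - J = 675/2 - 1*(-1/127434) = 675/2 + 1/127434 = 21504488/63717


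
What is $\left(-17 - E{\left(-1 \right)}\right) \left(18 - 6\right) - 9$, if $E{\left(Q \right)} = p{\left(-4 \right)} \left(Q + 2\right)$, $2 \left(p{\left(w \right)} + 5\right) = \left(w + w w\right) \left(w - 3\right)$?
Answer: $351$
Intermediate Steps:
$p{\left(w \right)} = -5 + \frac{\left(-3 + w\right) \left(w + w^{2}\right)}{2}$ ($p{\left(w \right)} = -5 + \frac{\left(w + w w\right) \left(w - 3\right)}{2} = -5 + \frac{\left(w + w^{2}\right) \left(-3 + w\right)}{2} = -5 + \frac{\left(-3 + w\right) \left(w + w^{2}\right)}{2}$)
$E{\left(Q \right)} = -94 - 47 Q$ ($E{\left(Q \right)} = \left(-5 + \frac{\left(-4\right)^{3}}{2} - \left(-4\right)^{2} - -6\right) \left(Q + 2\right) = \left(-5 + \frac{1}{2} \left(-64\right) - 16 + 6\right) \left(2 + Q\right) = \left(-5 - 32 - 16 + 6\right) \left(2 + Q\right) = - 47 \left(2 + Q\right) = -94 - 47 Q$)
$\left(-17 - E{\left(-1 \right)}\right) \left(18 - 6\right) - 9 = \left(-17 - \left(-94 - -47\right)\right) \left(18 - 6\right) - 9 = \left(-17 - \left(-94 + 47\right)\right) 12 - 9 = \left(-17 - -47\right) 12 - 9 = \left(-17 + 47\right) 12 - 9 = 30 \cdot 12 - 9 = 360 - 9 = 351$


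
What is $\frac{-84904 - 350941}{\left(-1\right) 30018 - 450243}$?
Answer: $\frac{435845}{480261} \approx 0.90752$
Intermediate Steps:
$\frac{-84904 - 350941}{\left(-1\right) 30018 - 450243} = - \frac{435845}{-30018 - 450243} = - \frac{435845}{-480261} = \left(-435845\right) \left(- \frac{1}{480261}\right) = \frac{435845}{480261}$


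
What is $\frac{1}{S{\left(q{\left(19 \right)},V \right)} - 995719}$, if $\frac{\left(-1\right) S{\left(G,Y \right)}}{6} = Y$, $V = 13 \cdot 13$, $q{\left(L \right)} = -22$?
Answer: $- \frac{1}{996733} \approx -1.0033 \cdot 10^{-6}$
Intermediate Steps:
$V = 169$
$S{\left(G,Y \right)} = - 6 Y$
$\frac{1}{S{\left(q{\left(19 \right)},V \right)} - 995719} = \frac{1}{\left(-6\right) 169 - 995719} = \frac{1}{-1014 - 995719} = \frac{1}{-996733} = - \frac{1}{996733}$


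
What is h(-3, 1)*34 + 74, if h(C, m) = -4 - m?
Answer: -96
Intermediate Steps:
h(-3, 1)*34 + 74 = (-4 - 1*1)*34 + 74 = (-4 - 1)*34 + 74 = -5*34 + 74 = -170 + 74 = -96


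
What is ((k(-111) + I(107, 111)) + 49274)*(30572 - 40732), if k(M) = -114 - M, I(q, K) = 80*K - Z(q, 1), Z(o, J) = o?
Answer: -589727040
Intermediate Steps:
I(q, K) = -q + 80*K (I(q, K) = 80*K - q = -q + 80*K)
((k(-111) + I(107, 111)) + 49274)*(30572 - 40732) = (((-114 - 1*(-111)) + (-1*107 + 80*111)) + 49274)*(30572 - 40732) = (((-114 + 111) + (-107 + 8880)) + 49274)*(-10160) = ((-3 + 8773) + 49274)*(-10160) = (8770 + 49274)*(-10160) = 58044*(-10160) = -589727040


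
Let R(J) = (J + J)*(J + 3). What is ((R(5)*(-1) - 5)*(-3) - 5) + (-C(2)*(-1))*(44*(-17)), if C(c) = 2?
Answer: -1246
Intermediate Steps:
R(J) = 2*J*(3 + J) (R(J) = (2*J)*(3 + J) = 2*J*(3 + J))
((R(5)*(-1) - 5)*(-3) - 5) + (-C(2)*(-1))*(44*(-17)) = (((2*5*(3 + 5))*(-1) - 5)*(-3) - 5) + (-1*2*(-1))*(44*(-17)) = (((2*5*8)*(-1) - 5)*(-3) - 5) - 2*(-1)*(-748) = ((80*(-1) - 5)*(-3) - 5) + 2*(-748) = ((-80 - 5)*(-3) - 5) - 1496 = (-85*(-3) - 5) - 1496 = (255 - 5) - 1496 = 250 - 1496 = -1246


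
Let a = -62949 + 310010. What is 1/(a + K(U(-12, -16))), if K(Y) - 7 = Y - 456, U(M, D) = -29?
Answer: 1/246583 ≈ 4.0554e-6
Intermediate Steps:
K(Y) = -449 + Y (K(Y) = 7 + (Y - 456) = 7 + (-456 + Y) = -449 + Y)
a = 247061
1/(a + K(U(-12, -16))) = 1/(247061 + (-449 - 29)) = 1/(247061 - 478) = 1/246583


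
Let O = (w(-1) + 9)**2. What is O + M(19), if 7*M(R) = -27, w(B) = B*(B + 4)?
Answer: 225/7 ≈ 32.143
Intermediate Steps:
w(B) = B*(4 + B)
M(R) = -27/7 (M(R) = (1/7)*(-27) = -27/7)
O = 36 (O = (-(4 - 1) + 9)**2 = (-1*3 + 9)**2 = (-3 + 9)**2 = 6**2 = 36)
O + M(19) = 36 - 27/7 = 225/7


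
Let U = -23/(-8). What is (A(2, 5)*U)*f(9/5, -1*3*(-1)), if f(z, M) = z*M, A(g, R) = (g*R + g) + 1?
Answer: 8073/40 ≈ 201.82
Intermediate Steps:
A(g, R) = 1 + g + R*g (A(g, R) = (R*g + g) + 1 = (g + R*g) + 1 = 1 + g + R*g)
U = 23/8 (U = -23*(-⅛) = 23/8 ≈ 2.8750)
f(z, M) = M*z
(A(2, 5)*U)*f(9/5, -1*3*(-1)) = ((1 + 2 + 5*2)*(23/8))*((-1*3*(-1))*(9/5)) = ((1 + 2 + 10)*(23/8))*((-3*(-1))*(9*(⅕))) = (13*(23/8))*(3*(9/5)) = (299/8)*(27/5) = 8073/40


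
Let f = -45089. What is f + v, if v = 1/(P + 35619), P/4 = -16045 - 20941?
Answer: -5064621926/112325 ≈ -45089.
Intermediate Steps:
P = -147944 (P = 4*(-16045 - 20941) = 4*(-36986) = -147944)
v = -1/112325 (v = 1/(-147944 + 35619) = 1/(-112325) = -1/112325 ≈ -8.9027e-6)
f + v = -45089 - 1/112325 = -5064621926/112325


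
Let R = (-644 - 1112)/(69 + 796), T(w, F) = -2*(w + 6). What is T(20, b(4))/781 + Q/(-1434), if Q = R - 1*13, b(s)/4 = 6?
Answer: -54347539/968760210 ≈ -0.056100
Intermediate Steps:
b(s) = 24 (b(s) = 4*6 = 24)
T(w, F) = -12 - 2*w (T(w, F) = -2*(6 + w) = -12 - 2*w)
R = -1756/865 ≈ -2.0301
Q = -13001/865 (Q = -1756/865 - 1*13 = -1756/865 - 13 = -13001/865 ≈ -15.030)
T(20, b(4))/781 + Q/(-1434) = (-12 - 2*20)/781 - 13001/865/(-1434) = (-12 - 40)*(1/781) - 13001/865*(-1/1434) = -52*1/781 + 13001/1240410 = -52/781 + 13001/1240410 = -54347539/968760210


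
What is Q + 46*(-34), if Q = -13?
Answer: -1577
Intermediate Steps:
Q + 46*(-34) = -13 + 46*(-34) = -13 - 1564 = -1577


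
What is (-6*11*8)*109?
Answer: -57552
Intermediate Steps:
(-6*11*8)*109 = -66*8*109 = -528*109 = -57552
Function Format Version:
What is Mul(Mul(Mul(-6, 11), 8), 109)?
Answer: -57552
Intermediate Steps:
Mul(Mul(Mul(-6, 11), 8), 109) = Mul(Mul(-66, 8), 109) = Mul(-528, 109) = -57552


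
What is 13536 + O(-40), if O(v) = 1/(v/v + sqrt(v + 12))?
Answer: (-13537*I + 27072*sqrt(7))/(-I + 2*sqrt(7)) ≈ 13536.0 - 0.18247*I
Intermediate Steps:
O(v) = 1/(1 + sqrt(12 + v))
13536 + O(-40) = 13536 + 1/(1 + sqrt(12 - 40)) = 13536 + 1/(1 + sqrt(-28)) = 13536 + 1/(1 + 2*I*sqrt(7))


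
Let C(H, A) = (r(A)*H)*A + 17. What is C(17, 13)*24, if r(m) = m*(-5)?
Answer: -344352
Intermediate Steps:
r(m) = -5*m
C(H, A) = 17 - 5*H*A² (C(H, A) = ((-5*A)*H)*A + 17 = (-5*A*H)*A + 17 = -5*H*A² + 17 = 17 - 5*H*A²)
C(17, 13)*24 = (17 - 5*17*13²)*24 = (17 - 5*17*169)*24 = (17 - 14365)*24 = -14348*24 = -344352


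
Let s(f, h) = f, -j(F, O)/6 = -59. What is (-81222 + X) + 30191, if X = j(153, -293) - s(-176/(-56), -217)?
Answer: -354761/7 ≈ -50680.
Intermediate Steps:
j(F, O) = 354 (j(F, O) = -6*(-59) = 354)
X = 2456/7 (X = 354 - (-176)/(-56) = 354 - (-176)*(-1)/56 = 354 - 1*22/7 = 354 - 22/7 = 2456/7 ≈ 350.86)
(-81222 + X) + 30191 = (-81222 + 2456/7) + 30191 = -566098/7 + 30191 = -354761/7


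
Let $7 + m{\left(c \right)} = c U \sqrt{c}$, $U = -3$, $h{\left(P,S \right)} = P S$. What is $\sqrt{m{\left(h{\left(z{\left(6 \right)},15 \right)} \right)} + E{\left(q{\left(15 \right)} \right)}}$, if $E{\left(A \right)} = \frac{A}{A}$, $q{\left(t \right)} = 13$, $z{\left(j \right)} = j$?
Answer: $\sqrt{-6 - 810 \sqrt{10}} \approx 50.67 i$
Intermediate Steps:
$E{\left(A \right)} = 1$
$m{\left(c \right)} = -7 - 3 c^{\frac{3}{2}}$ ($m{\left(c \right)} = -7 + c \left(-3\right) \sqrt{c} = -7 + - 3 c \sqrt{c} = -7 - 3 c^{\frac{3}{2}}$)
$\sqrt{m{\left(h{\left(z{\left(6 \right)},15 \right)} \right)} + E{\left(q{\left(15 \right)} \right)}} = \sqrt{\left(-7 - 3 \left(6 \cdot 15\right)^{\frac{3}{2}}\right) + 1} = \sqrt{\left(-7 - 3 \cdot 90^{\frac{3}{2}}\right) + 1} = \sqrt{\left(-7 - 3 \cdot 270 \sqrt{10}\right) + 1} = \sqrt{\left(-7 - 810 \sqrt{10}\right) + 1} = \sqrt{-6 - 810 \sqrt{10}}$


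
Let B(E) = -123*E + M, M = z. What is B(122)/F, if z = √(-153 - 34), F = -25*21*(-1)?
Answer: -5002/175 + I*√187/525 ≈ -28.583 + 0.026047*I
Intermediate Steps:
F = 525 (F = -525*(-1) = 525)
z = I*√187 (z = √(-187) = I*√187 ≈ 13.675*I)
M = I*√187 ≈ 13.675*I
B(E) = -123*E + I*√187
B(122)/F = (-123*122 + I*√187)/525 = (-15006 + I*√187)*(1/525) = -5002/175 + I*√187/525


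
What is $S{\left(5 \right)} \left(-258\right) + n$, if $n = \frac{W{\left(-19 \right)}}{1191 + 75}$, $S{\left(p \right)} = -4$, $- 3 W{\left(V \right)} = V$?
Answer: $\frac{3919555}{3798} \approx 1032.0$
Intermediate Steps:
$W{\left(V \right)} = - \frac{V}{3}$
$n = \frac{19}{3798}$ ($n = \frac{\left(- \frac{1}{3}\right) \left(-19\right)}{1191 + 75} = \frac{19}{3 \cdot 1266} = \frac{19}{3} \cdot \frac{1}{1266} = \frac{19}{3798} \approx 0.0050026$)
$S{\left(5 \right)} \left(-258\right) + n = \left(-4\right) \left(-258\right) + \frac{19}{3798} = 1032 + \frac{19}{3798} = \frac{3919555}{3798}$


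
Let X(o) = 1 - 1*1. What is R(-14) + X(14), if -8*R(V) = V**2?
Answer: -49/2 ≈ -24.500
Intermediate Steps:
X(o) = 0 (X(o) = 1 - 1 = 0)
R(V) = -V**2/8
R(-14) + X(14) = -1/8*(-14)**2 + 0 = -1/8*196 + 0 = -49/2 + 0 = -49/2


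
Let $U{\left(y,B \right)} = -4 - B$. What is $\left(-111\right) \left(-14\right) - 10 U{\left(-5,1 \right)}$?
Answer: $1604$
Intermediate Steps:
$\left(-111\right) \left(-14\right) - 10 U{\left(-5,1 \right)} = \left(-111\right) \left(-14\right) - 10 \left(-4 - 1\right) = 1554 - 10 \left(-4 - 1\right) = 1554 - -50 = 1554 + 50 = 1604$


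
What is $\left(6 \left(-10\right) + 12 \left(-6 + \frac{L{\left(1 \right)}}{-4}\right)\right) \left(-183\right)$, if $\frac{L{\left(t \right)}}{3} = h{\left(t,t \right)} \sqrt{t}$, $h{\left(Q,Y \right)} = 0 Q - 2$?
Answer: $20862$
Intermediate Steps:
$h{\left(Q,Y \right)} = -2$ ($h{\left(Q,Y \right)} = 0 - 2 = -2$)
$L{\left(t \right)} = - 6 \sqrt{t}$ ($L{\left(t \right)} = 3 \left(- 2 \sqrt{t}\right) = - 6 \sqrt{t}$)
$\left(6 \left(-10\right) + 12 \left(-6 + \frac{L{\left(1 \right)}}{-4}\right)\right) \left(-183\right) = \left(6 \left(-10\right) + 12 \left(-6 + \frac{\left(-6\right) \sqrt{1}}{-4}\right)\right) \left(-183\right) = \left(-60 + 12 \left(-6 + \left(-6\right) 1 \left(- \frac{1}{4}\right)\right)\right) \left(-183\right) = \left(-60 + 12 \left(-6 - - \frac{3}{2}\right)\right) \left(-183\right) = \left(-60 + 12 \left(-6 + \frac{3}{2}\right)\right) \left(-183\right) = \left(-60 + 12 \left(- \frac{9}{2}\right)\right) \left(-183\right) = \left(-60 - 54\right) \left(-183\right) = \left(-114\right) \left(-183\right) = 20862$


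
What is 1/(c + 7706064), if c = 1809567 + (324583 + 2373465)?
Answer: 1/12213679 ≈ 8.1875e-8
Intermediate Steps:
c = 4507615 (c = 1809567 + 2698048 = 4507615)
1/(c + 7706064) = 1/(4507615 + 7706064) = 1/12213679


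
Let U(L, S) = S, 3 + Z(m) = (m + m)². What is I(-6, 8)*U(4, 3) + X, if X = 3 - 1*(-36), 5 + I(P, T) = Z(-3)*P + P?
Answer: -588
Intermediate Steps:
Z(m) = -3 + 4*m² (Z(m) = -3 + (m + m)² = -3 + (2*m)² = -3 + 4*m²)
I(P, T) = -5 + 34*P (I(P, T) = -5 + ((-3 + 4*(-3)²)*P + P) = -5 + ((-3 + 4*9)*P + P) = -5 + ((-3 + 36)*P + P) = -5 + (33*P + P) = -5 + 34*P)
X = 39 (X = 3 + 36 = 39)
I(-6, 8)*U(4, 3) + X = (-5 + 34*(-6))*3 + 39 = (-5 - 204)*3 + 39 = -209*3 + 39 = -627 + 39 = -588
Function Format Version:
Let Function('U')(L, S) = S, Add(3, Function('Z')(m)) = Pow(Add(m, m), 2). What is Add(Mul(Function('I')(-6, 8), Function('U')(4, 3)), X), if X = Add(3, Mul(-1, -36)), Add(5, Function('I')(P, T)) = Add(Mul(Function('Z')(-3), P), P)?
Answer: -588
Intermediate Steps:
Function('Z')(m) = Add(-3, Mul(4, Pow(m, 2))) (Function('Z')(m) = Add(-3, Pow(Add(m, m), 2)) = Add(-3, Pow(Mul(2, m), 2)) = Add(-3, Mul(4, Pow(m, 2))))
Function('I')(P, T) = Add(-5, Mul(34, P)) (Function('I')(P, T) = Add(-5, Add(Mul(Add(-3, Mul(4, Pow(-3, 2))), P), P)) = Add(-5, Add(Mul(Add(-3, Mul(4, 9)), P), P)) = Add(-5, Add(Mul(Add(-3, 36), P), P)) = Add(-5, Add(Mul(33, P), P)) = Add(-5, Mul(34, P)))
X = 39 (X = Add(3, 36) = 39)
Add(Mul(Function('I')(-6, 8), Function('U')(4, 3)), X) = Add(Mul(Add(-5, Mul(34, -6)), 3), 39) = Add(Mul(Add(-5, -204), 3), 39) = Add(Mul(-209, 3), 39) = Add(-627, 39) = -588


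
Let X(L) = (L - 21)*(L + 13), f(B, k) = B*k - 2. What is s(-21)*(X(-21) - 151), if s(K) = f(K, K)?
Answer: 81215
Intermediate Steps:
f(B, k) = -2 + B*k
s(K) = -2 + K**2 (s(K) = -2 + K*K = -2 + K**2)
X(L) = (-21 + L)*(13 + L)
s(-21)*(X(-21) - 151) = (-2 + (-21)**2)*((-273 + (-21)**2 - 8*(-21)) - 151) = (-2 + 441)*((-273 + 441 + 168) - 151) = 439*(336 - 151) = 439*185 = 81215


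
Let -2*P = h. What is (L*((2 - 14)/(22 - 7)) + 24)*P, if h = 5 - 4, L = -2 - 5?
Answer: -74/5 ≈ -14.800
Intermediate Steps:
L = -7
h = 1
P = -½ (P = -½*1 = -½ ≈ -0.50000)
(L*((2 - 14)/(22 - 7)) + 24)*P = (-7*(2 - 14)/(22 - 7) + 24)*(-½) = (-(-84)/15 + 24)*(-½) = (-7*(-⅘) + 24)*(-½) = (28/5 + 24)*(-½) = (148/5)*(-½) = -74/5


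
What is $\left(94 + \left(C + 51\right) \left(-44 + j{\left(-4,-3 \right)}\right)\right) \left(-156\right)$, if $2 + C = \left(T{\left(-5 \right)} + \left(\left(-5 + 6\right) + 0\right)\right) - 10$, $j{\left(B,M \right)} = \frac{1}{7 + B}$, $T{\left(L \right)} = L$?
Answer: $223756$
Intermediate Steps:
$C = -16$ ($C = -2 + \left(\left(-5 + \left(\left(-5 + 6\right) + 0\right)\right) - 10\right) = -2 + \left(\left(-5 + \left(1 + 0\right)\right) - 10\right) = -2 + \left(\left(-5 + 1\right) - 10\right) = -2 - 14 = -16$)
$\left(94 + \left(C + 51\right) \left(-44 + j{\left(-4,-3 \right)}\right)\right) \left(-156\right) = \left(94 + \left(-16 + 51\right) \left(-44 + \frac{1}{7 - 4}\right)\right) \left(-156\right) = \left(94 + 35 \left(-44 + \frac{1}{3}\right)\right) \left(-156\right) = \left(94 + 35 \left(- \frac{131}{3}\right)\right) \left(-156\right) = \left(94 - \frac{4585}{3}\right) \left(-156\right) = \left(- \frac{4303}{3}\right) \left(-156\right) = 223756$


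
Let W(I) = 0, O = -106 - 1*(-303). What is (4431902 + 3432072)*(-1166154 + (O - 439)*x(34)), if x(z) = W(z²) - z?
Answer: -9105899957924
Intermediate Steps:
O = 197 (O = -106 + 303 = 197)
x(z) = -z (x(z) = 0 - z = -z)
(4431902 + 3432072)*(-1166154 + (O - 439)*x(34)) = (4431902 + 3432072)*(-1166154 + (197 - 439)*(-1*34)) = 7863974*(-1166154 - 242*(-34)) = 7863974*(-1166154 + 8228) = 7863974*(-1157926) = -9105899957924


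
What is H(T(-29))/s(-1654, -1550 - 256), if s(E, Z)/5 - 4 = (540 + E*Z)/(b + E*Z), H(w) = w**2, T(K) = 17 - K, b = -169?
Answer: 316019839/3733871 ≈ 84.636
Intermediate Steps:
s(E, Z) = 20 + 5*(540 + E*Z)/(-169 + E*Z) (s(E, Z) = 20 + 5*((540 + E*Z)/(-169 + E*Z)) = 20 + 5*(540 + E*Z)/(-169 + E*Z))
H(T(-29))/s(-1654, -1550 - 256) = (17 - 1*(-29))**2/((5*(-136 + 5*(-1654)*(-1550 - 256))/(-169 - 1654*(-1550 - 256)))) = (17 + 29)**2/((5*(-136 + 5*(-1654)*(-1806))/(-169 - 1654*(-1806)))) = 46**2/((5*(-136 + 14935620)/(-169 + 2987124))) = 2116/((5*14935484/2986955)) = 2116/((5*(1/2986955)*14935484)) = 2116/(14935484/597391) = 2116*(597391/14935484) = 316019839/3733871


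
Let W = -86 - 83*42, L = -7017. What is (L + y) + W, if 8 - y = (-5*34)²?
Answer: -39481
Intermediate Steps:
W = -3572 (W = -86 - 3486 = -3572)
y = -28892 (y = 8 - (-5*34)² = 8 - 1*(-170)² = 8 - 1*28900 = 8 - 28900 = -28892)
(L + y) + W = (-7017 - 28892) - 3572 = -35909 - 3572 = -39481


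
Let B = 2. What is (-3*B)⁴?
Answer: 1296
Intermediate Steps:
(-3*B)⁴ = (-3*2)⁴ = (-6)⁴ = 1296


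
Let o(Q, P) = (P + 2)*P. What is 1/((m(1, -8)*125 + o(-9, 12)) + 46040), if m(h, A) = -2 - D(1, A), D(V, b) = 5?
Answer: 1/45333 ≈ 2.2059e-5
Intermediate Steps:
o(Q, P) = P*(2 + P) (o(Q, P) = (2 + P)*P = P*(2 + P))
m(h, A) = -7 (m(h, A) = -2 - 1*5 = -2 - 5 = -7)
1/((m(1, -8)*125 + o(-9, 12)) + 46040) = 1/((-7*125 + 12*(2 + 12)) + 46040) = 1/((-875 + 12*14) + 46040) = 1/((-875 + 168) + 46040) = 1/(-707 + 46040) = 1/45333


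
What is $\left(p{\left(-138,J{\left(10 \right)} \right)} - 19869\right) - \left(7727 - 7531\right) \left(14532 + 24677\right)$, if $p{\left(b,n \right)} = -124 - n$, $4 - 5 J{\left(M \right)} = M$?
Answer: $- \frac{38524779}{5} \approx -7.705 \cdot 10^{6}$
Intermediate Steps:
$J{\left(M \right)} = \frac{4}{5} - \frac{M}{5}$
$\left(p{\left(-138,J{\left(10 \right)} \right)} - 19869\right) - \left(7727 - 7531\right) \left(14532 + 24677\right) = \left(\left(-124 - \left(\frac{4}{5} - 2\right)\right) - 19869\right) - \left(7727 - 7531\right) \left(14532 + 24677\right) = \left(\left(-124 - \left(\frac{4}{5} - 2\right)\right) - 19869\right) - 196 \cdot 39209 = \left(\left(-124 - - \frac{6}{5}\right) - 19869\right) - 7684964 = \left(\left(-124 + \frac{6}{5}\right) - 19869\right) - 7684964 = \left(- \frac{614}{5} - 19869\right) - 7684964 = - \frac{99959}{5} - 7684964 = - \frac{38524779}{5}$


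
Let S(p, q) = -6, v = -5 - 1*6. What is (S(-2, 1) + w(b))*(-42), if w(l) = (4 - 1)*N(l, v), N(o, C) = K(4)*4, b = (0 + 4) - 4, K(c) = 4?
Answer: -1764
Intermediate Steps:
b = 0 (b = 4 - 4 = 0)
v = -11 (v = -5 - 6 = -11)
N(o, C) = 16 (N(o, C) = 4*4 = 16)
w(l) = 48 (w(l) = (4 - 1)*16 = 3*16 = 48)
(S(-2, 1) + w(b))*(-42) = (-6 + 48)*(-42) = 42*(-42) = -1764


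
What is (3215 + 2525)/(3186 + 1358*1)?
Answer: 1435/1136 ≈ 1.2632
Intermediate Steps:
(3215 + 2525)/(3186 + 1358*1) = 5740/(3186 + 1358) = 5740/4544 = 5740*(1/4544) = 1435/1136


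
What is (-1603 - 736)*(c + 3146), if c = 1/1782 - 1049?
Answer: -8740503845/1782 ≈ -4.9049e+6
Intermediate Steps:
c = -1869317/1782 (c = 1/1782 - 1049 = -1869317/1782 ≈ -1049.0)
(-1603 - 736)*(c + 3146) = (-1603 - 736)*(-1869317/1782 + 3146) = -2339*3736855/1782 = -8740503845/1782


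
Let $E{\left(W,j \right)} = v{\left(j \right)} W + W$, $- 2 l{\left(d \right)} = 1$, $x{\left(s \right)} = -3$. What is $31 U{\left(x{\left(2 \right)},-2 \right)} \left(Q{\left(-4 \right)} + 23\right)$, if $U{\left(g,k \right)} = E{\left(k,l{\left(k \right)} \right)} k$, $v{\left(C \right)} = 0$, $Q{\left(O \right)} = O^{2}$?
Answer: $4836$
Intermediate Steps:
$l{\left(d \right)} = - \frac{1}{2}$ ($l{\left(d \right)} = \left(- \frac{1}{2}\right) 1 = - \frac{1}{2}$)
$E{\left(W,j \right)} = W$ ($E{\left(W,j \right)} = 0 W + W = 0 + W = W$)
$U{\left(g,k \right)} = k^{2}$ ($U{\left(g,k \right)} = k k = k^{2}$)
$31 U{\left(x{\left(2 \right)},-2 \right)} \left(Q{\left(-4 \right)} + 23\right) = 31 \left(-2\right)^{2} \left(\left(-4\right)^{2} + 23\right) = 31 \cdot 4 \left(16 + 23\right) = 124 \cdot 39 = 4836$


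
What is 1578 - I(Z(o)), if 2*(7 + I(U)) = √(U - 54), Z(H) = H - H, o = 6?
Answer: 1585 - 3*I*√6/2 ≈ 1585.0 - 3.6742*I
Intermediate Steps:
Z(H) = 0
I(U) = -7 + √(-54 + U)/2 (I(U) = -7 + √(U - 54)/2 = -7 + √(-54 + U)/2)
1578 - I(Z(o)) = 1578 - (-7 + √(-54 + 0)/2) = 1578 - (-7 + √(-54)/2) = 1578 - (-7 + (3*I*√6)/2) = 1578 - (-7 + 3*I*√6/2) = 1578 + (7 - 3*I*√6/2) = 1585 - 3*I*√6/2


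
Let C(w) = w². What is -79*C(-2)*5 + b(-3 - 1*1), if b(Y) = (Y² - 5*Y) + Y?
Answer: -1548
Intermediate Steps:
b(Y) = Y² - 4*Y
-79*C(-2)*5 + b(-3 - 1*1) = -79*(-2)²*5 + (-3 - 1*1)*(-4 + (-3 - 1*1)) = -316*5 + (-3 - 1)*(-4 + (-3 - 1)) = -79*20 - 4*(-4 - 4) = -1580 - 4*(-8) = -1580 + 32 = -1548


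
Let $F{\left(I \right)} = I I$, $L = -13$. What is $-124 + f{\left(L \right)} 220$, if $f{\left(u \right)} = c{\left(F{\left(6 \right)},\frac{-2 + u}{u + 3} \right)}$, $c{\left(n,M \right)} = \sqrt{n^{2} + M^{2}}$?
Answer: $-124 + 330 \sqrt{577} \approx 7802.9$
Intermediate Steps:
$F{\left(I \right)} = I^{2}$
$c{\left(n,M \right)} = \sqrt{M^{2} + n^{2}}$
$f{\left(u \right)} = \sqrt{1296 + \frac{\left(-2 + u\right)^{2}}{\left(3 + u\right)^{2}}}$ ($f{\left(u \right)} = \sqrt{\left(\frac{-2 + u}{u + 3}\right)^{2} + \left(6^{2}\right)^{2}} = \sqrt{\left(\frac{-2 + u}{3 + u}\right)^{2} + 36^{2}} = \sqrt{\left(\frac{-2 + u}{3 + u}\right)^{2} + 1296} = \sqrt{\frac{\left(-2 + u\right)^{2}}{\left(3 + u\right)^{2}} + 1296} = \sqrt{1296 + \frac{\left(-2 + u\right)^{2}}{\left(3 + u\right)^{2}}}$)
$-124 + f{\left(L \right)} 220 = -124 + \sqrt{1296 + \frac{\left(-2 - 13\right)^{2}}{\left(3 - 13\right)^{2}}} \cdot 220 = -124 + \sqrt{1296 + \frac{\left(-15\right)^{2}}{100}} \cdot 220 = -124 + \sqrt{1296 + 225 \cdot \frac{1}{100}} \cdot 220 = -124 + \sqrt{1296 + \frac{9}{4}} \cdot 220 = -124 + \sqrt{\frac{5193}{4}} \cdot 220 = -124 + \frac{3 \sqrt{577}}{2} \cdot 220 = -124 + 330 \sqrt{577}$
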